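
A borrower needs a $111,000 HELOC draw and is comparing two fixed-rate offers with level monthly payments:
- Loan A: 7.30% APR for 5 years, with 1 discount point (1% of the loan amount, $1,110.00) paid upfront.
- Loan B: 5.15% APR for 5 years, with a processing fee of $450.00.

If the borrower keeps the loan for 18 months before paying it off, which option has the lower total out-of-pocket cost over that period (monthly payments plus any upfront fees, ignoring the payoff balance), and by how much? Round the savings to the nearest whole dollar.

Loan A: monthly rate = 7.3%/12 = 0.0060833; payment = 111,000 × 0.0060833 / (1 − (1+0.0060833)^−60) = $2,213.68.
Loan B: monthly rate = 5.15%/12 = 0.0042917; payment = 111,000 × 0.0042917 / (1 − (1+0.0042917)^−60) = $2,102.34.
Over 18 months: Loan A costs 18 × $2,213.68 + $1,110.00 = $40,956.24; Loan B costs 18 × $2,102.34 + $450.00 = $38,292.12.
Loan B is cheaper by $40,956.24 − $38,292.12 = $2,664.12.

Loan B by $2,664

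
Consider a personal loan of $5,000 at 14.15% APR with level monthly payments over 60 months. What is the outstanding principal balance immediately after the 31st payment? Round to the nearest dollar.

$2,853

With monthly rate i = 14.15%/12 = 0.0117917, the balance after k of n payments is P · [(1+i)^n − (1+i)^k] / [(1+i)^n − 1].
(1+0.0117917)^60 = 2.02053272 and (1+0.0117917)^31 = 1.43821576, so the balance is 5,000 × (2.02053272 − 1.43821576) / (2.02053272 − 1) = $2,853.00.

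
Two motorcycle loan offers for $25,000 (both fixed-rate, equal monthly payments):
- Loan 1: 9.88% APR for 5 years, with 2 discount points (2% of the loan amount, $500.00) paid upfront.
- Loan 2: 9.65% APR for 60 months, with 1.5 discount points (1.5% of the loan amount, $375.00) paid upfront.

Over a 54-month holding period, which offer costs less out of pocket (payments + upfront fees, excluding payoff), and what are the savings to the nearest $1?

Loan 1: monthly rate = 9.88%/12 = 0.0082333; payment = 25,000 × 0.0082333 / (1 − (1+0.0082333)^−60) = $529.70.
Loan 2: monthly rate = 9.65%/12 = 0.0080417; payment = 25,000 × 0.0080417 / (1 − (1+0.0080417)^−60) = $526.88.
Over 54 months: Loan 1 costs 54 × $529.70 + $500.00 = $29,103.80; Loan 2 costs 54 × $526.88 + $375.00 = $28,826.52.
Loan 2 is cheaper by $29,103.80 − $28,826.52 = $277.28.

Loan 2 by $277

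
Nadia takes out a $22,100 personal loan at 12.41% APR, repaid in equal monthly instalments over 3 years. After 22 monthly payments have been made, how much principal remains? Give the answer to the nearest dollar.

$9,578

With monthly rate i = 12.41%/12 = 0.0103417, the balance after k of n payments is P · [(1+i)^n − (1+i)^k] / [(1+i)^n − 1].
(1+0.0103417)^36 = 1.44829654 and (1+0.0103417)^22 = 1.25401232, so the balance is 22,100 × (1.44829654 − 1.25401232) / (1.44829654 − 1) = $9,577.77.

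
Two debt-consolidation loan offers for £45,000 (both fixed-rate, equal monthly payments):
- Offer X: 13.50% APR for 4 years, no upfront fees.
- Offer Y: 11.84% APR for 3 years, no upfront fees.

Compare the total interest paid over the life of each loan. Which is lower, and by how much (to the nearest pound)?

Offer X: at 13.50% the monthly rate is 0.0112500, so the payment is 45,000 × 0.0112500 / (1 − 1.0112500^−48) = £1,218.43.
Total interest on Offer X = 48 × £1,218.43 − £45,000 = £13,484.64.
Offer Y: monthly rate = 11.84%/12 = 0.0098667; payment = 45,000 × 0.0098667 / (1 − (1+0.0098667)^−36) = £1,491.21.
Total interest on Offer Y = 36 × £1,491.21 − £45,000 = £8,683.56.
Offer Y is lower by £4,801.08.

Offer Y by £4,801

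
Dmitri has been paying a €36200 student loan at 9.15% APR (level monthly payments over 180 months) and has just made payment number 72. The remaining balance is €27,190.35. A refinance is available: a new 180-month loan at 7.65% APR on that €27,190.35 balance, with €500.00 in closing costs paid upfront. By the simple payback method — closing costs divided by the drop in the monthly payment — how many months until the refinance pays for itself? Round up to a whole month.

Current payment = 36,200 × 9.15%/12 / (1 − (1+0.0076250)^−180) = €370.40.
Refinanced payment = 27,190.35 × 0.0063750 / (1 − (1+0.0063750)^−180) = €254.38.
Monthly savings = €370.40 − €254.38 = €116.02.
Break-even = €500.00 / €116.02 = 4.31 → 5 months.

5 months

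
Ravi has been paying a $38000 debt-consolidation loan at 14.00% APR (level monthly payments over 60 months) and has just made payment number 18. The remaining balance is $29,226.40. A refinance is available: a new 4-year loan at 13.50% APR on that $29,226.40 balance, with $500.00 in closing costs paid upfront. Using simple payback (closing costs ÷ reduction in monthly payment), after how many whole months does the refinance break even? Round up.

Current payment = 38,000 × 14%/12 / (1 − (1+0.0116667)^−60) = $884.19.
Refinanced payment = 29,226.40 × 0.0112500 / (1 − (1+0.0112500)^−48) = $791.34.
Monthly savings = $884.19 − $791.34 = $92.85.
Break-even = $500.00 / $92.85 = 5.39 → 6 months.

6 months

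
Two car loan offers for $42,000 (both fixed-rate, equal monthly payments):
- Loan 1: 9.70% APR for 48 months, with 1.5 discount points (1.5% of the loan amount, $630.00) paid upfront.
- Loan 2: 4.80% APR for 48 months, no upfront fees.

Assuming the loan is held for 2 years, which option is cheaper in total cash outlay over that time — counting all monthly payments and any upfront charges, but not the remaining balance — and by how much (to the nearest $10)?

Loan 2 by $2,930

Loan 1: monthly rate = 9.7%/12 = 0.0080833; payment = 42,000 × 0.0080833 / (1 − (1+0.0080833)^−48) = $1,059.19.
Loan 2: at 4.80% the monthly rate is 0.0040000, so the payment is 42,000 × 0.0040000 / (1 − 1.0040000^−48) = $963.43.
Over 24 months: Loan 1 costs 24 × $1,059.19 + $630.00 = $26,050.56; Loan 2 costs 24 × $963.43 = $23,122.32.
Loan 2 is cheaper by $26,050.56 − $23,122.32 = $2,928.24.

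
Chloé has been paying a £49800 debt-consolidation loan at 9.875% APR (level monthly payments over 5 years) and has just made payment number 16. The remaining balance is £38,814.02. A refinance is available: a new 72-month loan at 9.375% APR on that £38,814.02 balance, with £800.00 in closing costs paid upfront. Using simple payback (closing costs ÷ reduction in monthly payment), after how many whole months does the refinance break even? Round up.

3 months

Current payment = 49,800 × 9.875%/12 / (1 − (1+0.0082292)^−60) = £1,055.04.
Refinanced payment = 38,814.02 × 0.0078125 / (1 − (1+0.0078125)^−72) = £706.89.
Monthly savings = £1,055.04 − £706.89 = £348.15.
Break-even = £800.00 / £348.15 = 2.30 → 3 months.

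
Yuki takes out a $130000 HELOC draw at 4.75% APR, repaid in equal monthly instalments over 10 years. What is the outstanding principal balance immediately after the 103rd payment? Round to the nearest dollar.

$22,366

With monthly rate i = 4.75%/12 = 0.0039583, the balance after k of n payments is P · [(1+i)^n − (1+i)^k] / [(1+i)^n − 1].
(1+0.0039583)^120 = 1.60650718 and (1+0.0039583)^103 = 1.50215919, so the balance is 130,000 × (1.60650718 − 1.50215919) / (1.60650718 − 1) = $22,366.16.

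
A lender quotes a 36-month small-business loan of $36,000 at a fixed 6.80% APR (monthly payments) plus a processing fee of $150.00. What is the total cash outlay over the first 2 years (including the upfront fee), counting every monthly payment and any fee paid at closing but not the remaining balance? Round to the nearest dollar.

At 6.80% the monthly rate is 0.0056667, so the payment is 36,000 × 0.0056667 / (1 − 1.0056667^−36) = $1,108.29.
Total outlay = 24 × $1,108.29 + $150.00 = $26,748.96.

$26,749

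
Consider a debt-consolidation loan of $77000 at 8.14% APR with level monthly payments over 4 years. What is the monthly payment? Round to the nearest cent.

$1,884.86

At 8.14% the monthly rate is 0.0067833, so the payment is 77,000 × 0.0067833 / (1 − 1.0067833^−48) = $1,884.86.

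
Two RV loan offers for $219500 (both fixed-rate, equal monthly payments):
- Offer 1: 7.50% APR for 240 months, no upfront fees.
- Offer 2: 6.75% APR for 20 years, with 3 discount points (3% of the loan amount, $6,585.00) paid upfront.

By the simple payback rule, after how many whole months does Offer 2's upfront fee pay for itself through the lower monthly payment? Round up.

67 months

Offer 1: at 7.50% the monthly rate is 0.0062500, so the payment is 219,500 × 0.0062500 / (1 − 1.0062500^−240) = $1,768.28.
Offer 2: at 6.75% the monthly rate is 0.0056250, so the payment is 219,500 × 0.0056250 / (1 − 1.0056250^−240) = $1,669.00.
Monthly savings = $1,768.28 − $1,669.00 = $99.28.
Break-even = $6,585.00 / $99.28 = 66.33 → 67 months.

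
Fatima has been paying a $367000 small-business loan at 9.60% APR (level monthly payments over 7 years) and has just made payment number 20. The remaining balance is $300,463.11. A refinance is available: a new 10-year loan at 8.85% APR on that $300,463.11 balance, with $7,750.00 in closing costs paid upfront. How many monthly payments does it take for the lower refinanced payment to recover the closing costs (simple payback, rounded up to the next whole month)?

Current payment = 367,000 × 9.6%/12 / (1 − (1+0.0080000)^−84) = $6,017.05.
Refinanced payment = 300,463.11 × 0.0073750 / (1 − (1+0.0073750)^−120) = $3,781.79.
Monthly savings = $6,017.05 − $3,781.79 = $2,235.26.
Break-even = $7,750.00 / $2,235.26 = 3.47 → 4 months.

4 months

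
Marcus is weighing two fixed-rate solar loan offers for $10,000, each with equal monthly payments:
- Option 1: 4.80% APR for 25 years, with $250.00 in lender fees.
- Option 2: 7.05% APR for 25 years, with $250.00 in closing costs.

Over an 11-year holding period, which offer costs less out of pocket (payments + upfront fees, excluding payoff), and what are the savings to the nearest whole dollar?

Option 1 by $1,808

Option 1: at 4.80% the monthly rate is 0.0040000, so the payment is 10,000 × 0.0040000 / (1 − 1.0040000^−300) = $57.30.
Option 2: monthly rate = 7.05%/12 = 0.0058750; payment = 10,000 × 0.0058750 / (1 − (1+0.0058750)^−300) = $71.00.
Over 132 months: Option 1 costs 132 × $57.30 + $250.00 = $7,813.60; Option 2 costs 132 × $71.00 + $250.00 = $9,622.00.
Option 1 is cheaper by $9,622.00 − $7,813.60 = $1,808.40.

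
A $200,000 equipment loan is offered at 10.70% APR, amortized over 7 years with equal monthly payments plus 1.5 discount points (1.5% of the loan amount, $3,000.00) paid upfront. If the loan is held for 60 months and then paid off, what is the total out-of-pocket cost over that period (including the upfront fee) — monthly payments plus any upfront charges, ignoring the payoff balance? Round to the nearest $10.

Monthly rate = 10.7%/12 = 0.0089167; payment = 200,000 × 0.0089167 / (1 − (1+0.0089167)^−84) = $3,393.02.
Total outlay = 60 × $3,393.02 + $3,000.00 = $206,581.20.

$206,580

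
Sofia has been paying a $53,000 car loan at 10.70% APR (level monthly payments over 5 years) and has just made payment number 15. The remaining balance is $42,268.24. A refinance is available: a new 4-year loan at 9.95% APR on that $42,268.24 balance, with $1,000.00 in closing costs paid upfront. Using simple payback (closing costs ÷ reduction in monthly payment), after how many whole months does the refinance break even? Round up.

14 months

Current payment = 53,000 × 10.7%/12 / (1 − (1+0.0089167)^−60) = $1,144.43.
Refinanced payment = 42,268.24 × 0.0082917 / (1 − (1+0.0082917)^−48) = $1,071.02.
Monthly savings = $1,144.43 − $1,071.02 = $73.41.
Break-even = $1,000.00 / $73.41 = 13.62 → 14 months.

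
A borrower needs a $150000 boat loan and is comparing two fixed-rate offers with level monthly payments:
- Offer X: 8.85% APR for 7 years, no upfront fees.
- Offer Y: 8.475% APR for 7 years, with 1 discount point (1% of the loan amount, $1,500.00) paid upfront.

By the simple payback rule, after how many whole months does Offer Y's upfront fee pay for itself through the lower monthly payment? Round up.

Offer X: monthly rate = 8.85%/12 = 0.0073750; payment = 150,000 × 0.0073750 / (1 − (1+0.0073750)^−84) = $2,401.96.
Offer Y: at 8.475% the monthly rate is 0.0070625, so the payment is 150,000 × 0.0070625 / (1 − 1.0070625^−84) = $2,373.59.
Monthly savings = $2,401.96 − $2,373.59 = $28.37.
Break-even = $1,500.00 / $28.37 = 52.87 → 53 months.

53 months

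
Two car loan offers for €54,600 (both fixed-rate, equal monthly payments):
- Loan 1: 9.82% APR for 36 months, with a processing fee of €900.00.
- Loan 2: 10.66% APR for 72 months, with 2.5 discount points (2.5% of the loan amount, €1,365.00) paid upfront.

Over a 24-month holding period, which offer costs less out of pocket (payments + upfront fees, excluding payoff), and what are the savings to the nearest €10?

Loan 1: at 9.82% the monthly rate is 0.0081833, so the payment is 54,600 × 0.0081833 / (1 − 1.0081833^−36) = €1,757.18.
Loan 2: monthly rate = 10.66%/12 = 0.0088833; payment = 54,600 × 0.0088833 / (1 − (1+0.0088833)^−72) = €1,029.78.
Over 24 months: Loan 1 costs 24 × €1,757.18 + €900.00 = €43,072.32; Loan 2 costs 24 × €1,029.78 + €1,365.00 = €26,079.72.
Loan 2 is cheaper by €43,072.32 − €26,079.72 = €16,992.60.

Loan 2 by €16,990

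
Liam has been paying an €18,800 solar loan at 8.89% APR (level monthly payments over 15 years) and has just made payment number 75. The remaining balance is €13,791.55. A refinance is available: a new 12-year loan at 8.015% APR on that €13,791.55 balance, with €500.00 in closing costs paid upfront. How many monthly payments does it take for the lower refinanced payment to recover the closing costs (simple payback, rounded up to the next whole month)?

Current payment = 18,800 × 8.89%/12 / (1 − (1+0.0074083)^−180) = €189.45.
Refinanced payment = 13,791.55 × 0.0066792 / (1 − (1+0.0066792)^−144) = €149.40.
Monthly savings = €189.45 − €149.40 = €40.05.
Break-even = €500.00 / €40.05 = 12.48 → 13 months.

13 months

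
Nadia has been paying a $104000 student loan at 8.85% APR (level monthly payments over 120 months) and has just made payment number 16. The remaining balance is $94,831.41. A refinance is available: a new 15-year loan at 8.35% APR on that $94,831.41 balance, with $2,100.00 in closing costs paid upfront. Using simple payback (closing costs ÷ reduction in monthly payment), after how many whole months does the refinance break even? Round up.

6 months

Current payment = 104,000 × 8.85%/12 / (1 − (1+0.0073750)^−120) = $1,309.00.
Refinanced payment = 94,831.41 × 0.0069583 / (1 − (1+0.0069583)^−180) = $925.52.
Monthly savings = $1,309.00 − $925.52 = $383.48.
Break-even = $2,100.00 / $383.48 = 5.48 → 6 months.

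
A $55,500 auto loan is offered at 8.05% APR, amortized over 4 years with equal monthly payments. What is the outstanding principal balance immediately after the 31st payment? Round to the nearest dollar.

With monthly rate i = 8.05%/12 = 0.0067083, the balance after k of n payments is P · [(1+i)^n − (1+i)^k] / [(1+i)^n − 1].
(1+0.0067083)^48 = 1.37840187 and (1+0.0067083)^31 = 1.23030722, so the balance is 55,500 × (1.37840187 − 1.23030722) / (1.37840187 − 1) = $21,720.96.

$21,721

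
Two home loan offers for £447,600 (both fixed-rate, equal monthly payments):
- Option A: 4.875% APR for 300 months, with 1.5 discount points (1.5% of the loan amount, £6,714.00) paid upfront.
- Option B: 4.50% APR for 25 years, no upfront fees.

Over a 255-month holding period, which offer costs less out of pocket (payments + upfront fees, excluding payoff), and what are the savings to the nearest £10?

Option A: monthly rate = 4.875%/12 = 0.0040625; payment = 447,600 × 0.0040625 / (1 − (1+0.0040625)^−300) = £2,584.13.
Option B: at 4.50% the monthly rate is 0.0037500, so the payment is 447,600 × 0.0037500 / (1 − 1.0037500^−300) = £2,487.91.
Over 255 months: Option A costs 255 × £2,584.13 + £6,714.00 = £665,667.15; Option B costs 255 × £2,487.91 = £634,417.05.
Option B is cheaper by £665,667.15 − £634,417.05 = £31,250.10.

Option B by £31,250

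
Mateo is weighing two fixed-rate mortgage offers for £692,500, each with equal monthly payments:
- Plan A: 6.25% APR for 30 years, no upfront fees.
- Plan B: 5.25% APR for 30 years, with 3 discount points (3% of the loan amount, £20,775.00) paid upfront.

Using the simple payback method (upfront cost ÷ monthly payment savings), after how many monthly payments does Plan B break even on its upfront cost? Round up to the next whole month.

48 months

Plan A: monthly rate = 6.25%/12 = 0.0052083; payment = 692,500 × 0.0052083 / (1 − (1+0.0052083)^−360) = £4,263.84.
Plan B: at 5.25% the monthly rate is 0.0043750, so the payment is 692,500 × 0.0043750 / (1 − 1.0043750^−360) = £3,824.01.
Monthly savings = £4,263.84 − £3,824.01 = £439.83.
Break-even = £20,775.00 / £439.83 = 47.23 → 48 months.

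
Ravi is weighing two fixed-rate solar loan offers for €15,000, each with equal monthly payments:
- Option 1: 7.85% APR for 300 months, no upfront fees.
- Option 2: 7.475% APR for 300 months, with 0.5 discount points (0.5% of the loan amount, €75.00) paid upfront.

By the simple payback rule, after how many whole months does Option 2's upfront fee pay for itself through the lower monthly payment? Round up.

21 months

Option 1: at 7.85% the monthly rate is 0.0065417, so the payment is 15,000 × 0.0065417 / (1 − 1.0065417^−300) = €114.29.
Option 2: monthly rate = 7.475%/12 = 0.0062292; payment = 15,000 × 0.0062292 / (1 − (1+0.0062292)^−300) = €110.60.
Monthly savings = €114.29 − €110.60 = €3.69.
Break-even = €75.00 / €3.69 = 20.33 → 21 months.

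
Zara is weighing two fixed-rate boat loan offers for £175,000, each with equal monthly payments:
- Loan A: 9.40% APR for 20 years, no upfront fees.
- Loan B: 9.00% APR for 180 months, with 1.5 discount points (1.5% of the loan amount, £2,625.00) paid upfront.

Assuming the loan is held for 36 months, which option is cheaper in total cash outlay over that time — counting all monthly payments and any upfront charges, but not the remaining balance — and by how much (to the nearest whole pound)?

Loan A by £8,210

Loan A: at 9.40% the monthly rate is 0.0078333, so the payment is 175,000 × 0.0078333 / (1 − 1.0078333^−240) = £1,619.82.
Loan B: monthly rate = 9%/12 = 0.0075000; payment = 175,000 × 0.0075000 / (1 − (1+0.0075000)^−180) = £1,774.97.
Over 36 months: Loan A costs 36 × £1,619.82 = £58,313.52; Loan B costs 36 × £1,774.97 + £2,625.00 = £66,523.92.
Loan A is cheaper by £66,523.92 − £58,313.52 = £8,210.40.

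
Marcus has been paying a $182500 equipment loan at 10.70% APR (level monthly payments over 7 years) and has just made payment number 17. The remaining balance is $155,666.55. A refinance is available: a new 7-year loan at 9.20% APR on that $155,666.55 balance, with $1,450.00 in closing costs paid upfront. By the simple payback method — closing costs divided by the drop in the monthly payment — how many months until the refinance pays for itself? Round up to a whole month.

3 months

Current payment = 182,500 × 10.7%/12 / (1 − (1+0.0089167)^−84) = $3,096.13.
Refinanced payment = 155,666.55 × 0.0076667 / (1 − (1+0.0076667)^−84) = $2,520.36.
Monthly savings = $3,096.13 − $2,520.36 = $575.77.
Break-even = $1,450.00 / $575.77 = 2.52 → 3 months.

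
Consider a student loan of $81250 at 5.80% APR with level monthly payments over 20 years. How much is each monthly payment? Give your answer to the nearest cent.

$572.76

At 5.80% the monthly rate is 0.0048333, so the payment is 81,250 × 0.0048333 / (1 − 1.0048333^−240) = $572.76.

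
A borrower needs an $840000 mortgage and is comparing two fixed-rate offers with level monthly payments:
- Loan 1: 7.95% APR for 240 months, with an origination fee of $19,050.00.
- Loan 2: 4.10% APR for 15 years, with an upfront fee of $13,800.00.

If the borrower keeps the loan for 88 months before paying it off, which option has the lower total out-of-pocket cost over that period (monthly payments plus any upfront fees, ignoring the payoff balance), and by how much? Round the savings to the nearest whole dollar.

Loan 2 by $70,759

Loan 1: monthly rate = 7.95%/12 = 0.0066250; payment = 840,000 × 0.0066250 / (1 − (1+0.0066250)^−240) = $6,999.98.
Loan 2: monthly rate = 4.1%/12 = 0.0034167; payment = 840,000 × 0.0034167 / (1 − (1+0.0034167)^−180) = $6,255.56.
Over 88 months: Loan 1 costs 88 × $6,999.98 + $19,050.00 = $635,048.24; Loan 2 costs 88 × $6,255.56 + $13,800.00 = $564,289.28.
Loan 2 is cheaper by $635,048.24 − $564,289.28 = $70,758.96.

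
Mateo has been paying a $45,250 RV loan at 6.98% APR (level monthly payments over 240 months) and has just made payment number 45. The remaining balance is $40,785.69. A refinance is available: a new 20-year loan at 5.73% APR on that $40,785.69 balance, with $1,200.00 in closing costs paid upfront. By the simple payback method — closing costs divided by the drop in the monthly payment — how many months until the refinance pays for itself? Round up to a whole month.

Current payment = 45,250 × 6.98%/12 / (1 − (1+0.0058167)^−240) = $350.28.
Refinanced payment = 40,785.69 × 0.0047750 / (1 − (1+0.0047750)^−240) = $285.88.
Monthly savings = $350.28 − $285.88 = $64.40.
Break-even = $1,200.00 / $64.40 = 18.63 → 19 months.

19 months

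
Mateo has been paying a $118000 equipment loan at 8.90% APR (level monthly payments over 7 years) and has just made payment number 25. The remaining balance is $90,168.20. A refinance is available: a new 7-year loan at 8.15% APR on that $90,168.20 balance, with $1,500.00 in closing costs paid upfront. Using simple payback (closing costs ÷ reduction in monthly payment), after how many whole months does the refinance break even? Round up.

4 months

Current payment = 118,000 × 8.9%/12 / (1 − (1+0.0074167)^−84) = $1,892.53.
Refinanced payment = 90,168.20 × 0.0067917 / (1 − (1+0.0067917)^−84) = $1,412.13.
Monthly savings = $1,892.53 − $1,412.13 = $480.40.
Break-even = $1,500.00 / $480.40 = 3.12 → 4 months.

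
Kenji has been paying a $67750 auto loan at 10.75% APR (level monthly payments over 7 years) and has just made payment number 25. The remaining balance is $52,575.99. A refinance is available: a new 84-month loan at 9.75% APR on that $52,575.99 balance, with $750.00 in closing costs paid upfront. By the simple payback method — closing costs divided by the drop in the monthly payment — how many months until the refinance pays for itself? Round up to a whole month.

3 months

Current payment = 67,750 × 10.75%/12 / (1 − (1+0.0089583)^−84) = $1,151.16.
Refinanced payment = 52,575.99 × 0.0081250 / (1 − (1+0.0081250)^−84) = $866.05.
Monthly savings = $1,151.16 − $866.05 = $285.11.
Break-even = $750.00 / $285.11 = 2.63 → 3 months.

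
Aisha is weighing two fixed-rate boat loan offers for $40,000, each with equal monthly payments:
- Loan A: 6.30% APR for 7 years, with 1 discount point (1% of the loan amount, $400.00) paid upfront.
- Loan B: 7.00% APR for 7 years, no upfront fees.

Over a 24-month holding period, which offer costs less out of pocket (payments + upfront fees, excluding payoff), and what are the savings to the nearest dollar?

Loan A: monthly rate = 6.3%/12 = 0.0052500; payment = 40,000 × 0.0052500 / (1 − (1+0.0052500)^−84) = $590.11.
Loan B: at 7.00% the monthly rate is 0.0058333, so the payment is 40,000 × 0.0058333 / (1 − 1.0058333^−84) = $603.71.
Over 24 months: Loan A costs 24 × $590.11 + $400.00 = $14,562.64; Loan B costs 24 × $603.71 = $14,489.04.
Loan B is cheaper by $14,562.64 − $14,489.04 = $73.60.

Loan B by $74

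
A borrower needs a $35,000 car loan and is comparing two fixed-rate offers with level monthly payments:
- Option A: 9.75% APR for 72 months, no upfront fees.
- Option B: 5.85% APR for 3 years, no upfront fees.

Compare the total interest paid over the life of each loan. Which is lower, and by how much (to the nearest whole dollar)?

Option B by $8,122

Option A: monthly rate = 9.75%/12 = 0.0081250; payment = 35,000 × 0.0081250 / (1 − (1+0.0081250)^−72) = $644.00.
Total interest on Option A = 72 × $644.00 − $35,000 = $11,368.00.
Option B: at 5.85% the monthly rate is 0.0048750, so the payment is 35,000 × 0.0048750 / (1 − 1.0048750^−36) = $1,062.39.
Total interest on Option B = 36 × $1,062.39 − $35,000 = $3,246.04.
Option B is lower by $8,121.96.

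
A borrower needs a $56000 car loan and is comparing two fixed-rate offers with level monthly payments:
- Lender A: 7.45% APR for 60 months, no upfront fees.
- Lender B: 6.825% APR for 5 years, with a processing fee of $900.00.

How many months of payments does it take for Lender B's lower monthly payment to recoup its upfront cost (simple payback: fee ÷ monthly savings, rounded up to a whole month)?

Lender A: at 7.45% the monthly rate is 0.0062083, so the payment is 56,000 × 0.0062083 / (1 − 1.0062083^−60) = $1,120.80.
Lender B: at 6.825% the monthly rate is 0.0056875, so the payment is 56,000 × 0.0056875 / (1 − 1.0056875^−60) = $1,104.25.
Monthly savings = $1,120.80 − $1,104.25 = $16.55.
Break-even = $900.00 / $16.55 = 54.38 → 55 months.

55 months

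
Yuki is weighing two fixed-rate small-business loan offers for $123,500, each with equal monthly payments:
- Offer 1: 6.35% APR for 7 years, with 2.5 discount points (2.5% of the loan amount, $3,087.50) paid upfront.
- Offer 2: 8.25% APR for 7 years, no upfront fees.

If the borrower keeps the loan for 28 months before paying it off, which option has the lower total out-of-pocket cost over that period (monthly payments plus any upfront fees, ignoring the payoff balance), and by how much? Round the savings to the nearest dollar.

Offer 1 by $143

Offer 1: monthly rate = 6.35%/12 = 0.0052917; payment = 123,500 × 0.0052917 / (1 − (1+0.0052917)^−84) = $1,824.95.
Offer 2: monthly rate = 8.25%/12 = 0.0068750; payment = 123,500 × 0.0068750 / (1 − (1+0.0068750)^−84) = $1,940.32.
Over 28 months: Offer 1 costs 28 × $1,824.95 + $3,087.50 = $54,186.10; Offer 2 costs 28 × $1,940.32 = $54,328.96.
Offer 1 is cheaper by $54,328.96 − $54,186.10 = $142.86.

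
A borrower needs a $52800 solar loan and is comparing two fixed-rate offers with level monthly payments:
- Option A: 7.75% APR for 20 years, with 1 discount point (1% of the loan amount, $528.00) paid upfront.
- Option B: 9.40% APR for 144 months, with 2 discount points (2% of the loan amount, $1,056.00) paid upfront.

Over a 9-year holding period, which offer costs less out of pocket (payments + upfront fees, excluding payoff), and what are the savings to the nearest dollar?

Option A: monthly rate = 7.75%/12 = 0.0064583; payment = 52,800 × 0.0064583 / (1 − (1+0.0064583)^−240) = $433.46.
Option B: at 9.40% the monthly rate is 0.0078333, so the payment is 52,800 × 0.0078333 / (1 − 1.0078333^−144) = $612.84.
Over 108 months: Option A costs 108 × $433.46 + $528.00 = $47,341.68; Option B costs 108 × $612.84 + $1,056.00 = $67,242.72.
Option A is cheaper by $67,242.72 − $47,341.68 = $19,901.04.

Option A by $19,901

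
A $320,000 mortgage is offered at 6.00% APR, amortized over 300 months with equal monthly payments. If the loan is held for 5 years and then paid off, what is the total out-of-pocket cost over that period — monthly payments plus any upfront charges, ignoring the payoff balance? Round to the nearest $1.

At 6.00% the monthly rate is 0.0050000, so the payment is 320,000 × 0.0050000 / (1 − 1.0050000^−300) = $2,061.76.
Total outlay = 60 × $2,061.76 = $123,705.60.

$123,706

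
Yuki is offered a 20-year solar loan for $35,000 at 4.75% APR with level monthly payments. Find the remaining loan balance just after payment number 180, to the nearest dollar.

$12,058

With monthly rate i = 4.75%/12 = 0.0039583, the balance after k of n payments is P · [(1+i)^n − (1+i)^k] / [(1+i)^n − 1].
(1+0.0039583)^240 = 2.58086532 and (1+0.0039583)^180 = 2.03621675, so the balance is 35,000 × (2.58086532 − 2.03621675) / (2.58086532 − 1) = $12,058.40.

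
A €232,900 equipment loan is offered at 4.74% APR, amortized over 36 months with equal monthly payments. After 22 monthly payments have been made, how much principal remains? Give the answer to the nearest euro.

With monthly rate i = 4.74%/12 = 0.0039500, the balance after k of n payments is P · [(1+i)^n − (1+i)^k] / [(1+i)^n − 1].
(1+0.0039500)^36 = 1.15248432 and (1+0.0039500)^22 = 1.09060089, so the balance is 232,900 × (1.15248432 − 1.09060089) / (1.15248432 − 1) = €94,518.90.

€94,519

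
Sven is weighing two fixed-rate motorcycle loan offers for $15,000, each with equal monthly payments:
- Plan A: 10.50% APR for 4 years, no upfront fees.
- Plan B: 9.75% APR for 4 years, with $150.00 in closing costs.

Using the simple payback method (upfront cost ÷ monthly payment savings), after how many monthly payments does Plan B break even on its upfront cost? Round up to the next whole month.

28 months

Plan A: monthly rate = 10.5%/12 = 0.0087500; payment = 15,000 × 0.0087500 / (1 − (1+0.0087500)^−48) = $384.05.
Plan B: at 9.75% the monthly rate is 0.0081250, so the payment is 15,000 × 0.0081250 / (1 − 1.0081250^−48) = $378.64.
Monthly savings = $384.05 − $378.64 = $5.41.
Break-even = $150.00 / $5.41 = 27.73 → 28 months.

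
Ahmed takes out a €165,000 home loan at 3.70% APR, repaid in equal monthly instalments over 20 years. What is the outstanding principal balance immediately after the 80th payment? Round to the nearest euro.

€122,863

With monthly rate i = 3.7%/12 = 0.0030833, the balance after k of n payments is P · [(1+i)^n − (1+i)^k] / [(1+i)^n − 1].
(1+0.0030833)^240 = 2.09355066 and (1+0.0030833)^80 = 1.27926689, so the balance is 165,000 × (2.09355066 − 1.27926689) / (2.09355066 − 1) = €122,862.92.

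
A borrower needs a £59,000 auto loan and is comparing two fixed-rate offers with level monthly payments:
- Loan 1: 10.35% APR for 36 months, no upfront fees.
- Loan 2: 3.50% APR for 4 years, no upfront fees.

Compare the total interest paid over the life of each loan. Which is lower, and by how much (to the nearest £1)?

Loan 2 by £5,573

Loan 1: at 10.35% the monthly rate is 0.0086250, so the payment is 59,000 × 0.0086250 / (1 − 1.0086250^−36) = £1,913.47.
Total interest on Loan 1 = 36 × £1,913.47 − £59,000 = £9,884.92.
Loan 2: at 3.50% the monthly rate is 0.0029167, so the payment is 59,000 × 0.0029167 / (1 − 1.0029167^−48) = £1,319.00.
Total interest on Loan 2 = 48 × £1,319.00 − £59,000 = £4,312.00.
Loan 2 is lower by £5,572.92.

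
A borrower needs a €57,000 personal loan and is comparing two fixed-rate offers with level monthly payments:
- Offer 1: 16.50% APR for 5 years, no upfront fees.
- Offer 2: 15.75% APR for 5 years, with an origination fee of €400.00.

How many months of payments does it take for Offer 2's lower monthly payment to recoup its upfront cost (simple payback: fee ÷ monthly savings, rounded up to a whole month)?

Offer 1: at 16.50% the monthly rate is 0.0137500, so the payment is 57,000 × 0.0137500 / (1 − 1.0137500^−60) = €1,401.32.
Offer 2: at 15.75% the monthly rate is 0.0131250, so the payment is 57,000 × 0.0131250 / (1 − 1.0131250^−60) = €1,378.57.
Monthly savings = €1,401.32 − €1,378.57 = €22.75.
Break-even = €400.00 / €22.75 = 17.58 → 18 months.

18 months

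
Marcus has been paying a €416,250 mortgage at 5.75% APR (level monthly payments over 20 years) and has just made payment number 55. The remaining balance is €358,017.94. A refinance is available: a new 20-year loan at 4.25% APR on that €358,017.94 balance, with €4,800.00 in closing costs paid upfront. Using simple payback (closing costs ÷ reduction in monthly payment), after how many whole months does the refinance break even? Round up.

Current payment = 416,250 × 5.75%/12 / (1 − (1+0.0047917)^−240) = €2,922.42.
Refinanced payment = 358,017.94 × 0.0035417 / (1 − (1+0.0035417)^−240) = €2,216.97.
Monthly savings = €2,922.42 − €2,216.97 = €705.45.
Break-even = €4,800.00 / €705.45 = 6.80 → 7 months.

7 months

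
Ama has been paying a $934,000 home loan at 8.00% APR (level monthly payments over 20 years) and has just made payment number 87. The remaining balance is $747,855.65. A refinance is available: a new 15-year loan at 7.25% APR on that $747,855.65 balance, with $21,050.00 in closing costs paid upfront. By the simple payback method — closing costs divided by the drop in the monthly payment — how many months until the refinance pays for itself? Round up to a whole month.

22 months

Current payment = 934,000 × 8%/12 / (1 − (1+0.0066667)^−240) = $7,812.35.
Refinanced payment = 747,855.65 × 0.0060417 / (1 − (1+0.0060417)^−180) = $6,826.90.
Monthly savings = $7,812.35 − $6,826.90 = $985.45.
Break-even = $21,050.00 / $985.45 = 21.36 → 22 months.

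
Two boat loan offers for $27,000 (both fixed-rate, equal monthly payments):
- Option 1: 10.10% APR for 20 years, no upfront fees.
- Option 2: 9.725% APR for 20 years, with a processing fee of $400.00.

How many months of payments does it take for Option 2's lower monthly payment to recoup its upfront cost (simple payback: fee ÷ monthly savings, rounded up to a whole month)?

Option 1: at 10.10% the monthly rate is 0.0084167, so the payment is 27,000 × 0.0084167 / (1 − 1.0084167^−240) = $262.35.
Option 2: at 9.725% the monthly rate is 0.0081042, so the payment is 27,000 × 0.0081042 / (1 − 1.0081042^−240) = $255.66.
Monthly savings = $262.35 − $255.66 = $6.69.
Break-even = $400.00 / $6.69 = 59.79 → 60 months.

60 months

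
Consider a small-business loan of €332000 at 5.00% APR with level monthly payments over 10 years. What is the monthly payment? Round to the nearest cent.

€3,521.38

Monthly rate = 5%/12 = 0.0041667; payment = 332,000 × 0.0041667 / (1 − (1+0.0041667)^−120) = €3,521.38.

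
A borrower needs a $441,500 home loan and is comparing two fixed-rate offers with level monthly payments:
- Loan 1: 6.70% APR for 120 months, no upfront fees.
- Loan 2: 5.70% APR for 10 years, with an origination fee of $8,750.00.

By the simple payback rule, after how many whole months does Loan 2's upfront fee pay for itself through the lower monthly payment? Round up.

Loan 1: at 6.70% the monthly rate is 0.0055833, so the payment is 441,500 × 0.0055833 / (1 − 1.0055833^−120) = $5,058.19.
Loan 2: monthly rate = 5.7%/12 = 0.0047500; payment = 441,500 × 0.0047500 / (1 − (1+0.0047500)^−120) = $4,835.31.
Monthly savings = $5,058.19 − $4,835.31 = $222.88.
Break-even = $8,750.00 / $222.88 = 39.26 → 40 months.

40 months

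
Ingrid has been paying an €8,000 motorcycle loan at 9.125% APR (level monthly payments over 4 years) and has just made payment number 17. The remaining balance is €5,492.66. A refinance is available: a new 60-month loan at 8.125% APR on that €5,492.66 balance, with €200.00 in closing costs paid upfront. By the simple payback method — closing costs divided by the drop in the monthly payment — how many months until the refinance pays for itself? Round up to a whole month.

Current payment = 8,000 × 9.125%/12 / (1 − (1+0.0076042)^−48) = €199.56.
Refinanced payment = 5,492.66 × 0.0067708 / (1 − (1+0.0067708)^−60) = €111.70.
Monthly savings = €199.56 − €111.70 = €87.86.
Break-even = €200.00 / €87.86 = 2.28 → 3 months.

3 months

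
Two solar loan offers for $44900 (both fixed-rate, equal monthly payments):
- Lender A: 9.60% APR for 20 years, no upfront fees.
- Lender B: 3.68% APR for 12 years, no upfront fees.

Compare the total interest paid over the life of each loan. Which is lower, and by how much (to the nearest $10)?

Lender B by $45,540

Lender A: at 9.60% the monthly rate is 0.0080000, so the payment is 44,900 × 0.0080000 / (1 − 1.0080000^−240) = $421.46.
Total interest on Lender A = 240 × $421.46 − $44,900 = $56,250.40.
Lender B: at 3.68% the monthly rate is 0.0030667, so the payment is 44,900 × 0.0030667 / (1 − 1.0030667^−144) = $386.17.
Total interest on Lender B = 144 × $386.17 − $44,900 = $10,708.48.
Lender B is lower by $45,541.92.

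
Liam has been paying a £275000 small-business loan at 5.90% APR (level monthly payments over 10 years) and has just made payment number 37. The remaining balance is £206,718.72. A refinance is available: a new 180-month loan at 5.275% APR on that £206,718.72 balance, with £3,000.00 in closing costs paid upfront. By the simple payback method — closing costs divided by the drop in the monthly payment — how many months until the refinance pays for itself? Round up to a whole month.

3 months

Current payment = 275,000 × 5.9%/12 / (1 − (1+0.0049167)^−120) = £3,039.27.
Refinanced payment = 206,718.72 × 0.0043958 / (1 − (1+0.0043958)^−180) = £1,664.48.
Monthly savings = £3,039.27 − £1,664.48 = £1,374.79.
Break-even = £3,000.00 / £1,374.79 = 2.18 → 3 months.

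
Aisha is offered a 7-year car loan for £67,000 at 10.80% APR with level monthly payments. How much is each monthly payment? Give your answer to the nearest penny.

At 10.80% the monthly rate is 0.0090000, so the payment is 67,000 × 0.0090000 / (1 − 1.0090000^−84) = £1,140.17.

£1,140.17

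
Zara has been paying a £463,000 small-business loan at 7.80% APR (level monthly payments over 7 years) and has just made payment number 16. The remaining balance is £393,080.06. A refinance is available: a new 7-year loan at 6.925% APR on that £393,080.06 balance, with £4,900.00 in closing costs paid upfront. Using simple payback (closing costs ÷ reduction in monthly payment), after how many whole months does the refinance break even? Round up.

Current payment = 463,000 × 7.8%/12 / (1 − (1+0.0065000)^−84) = £7,170.37.
Refinanced payment = 393,080.06 × 0.0057708 / (1 − (1+0.0057708)^−84) = £5,918.23.
Monthly savings = £7,170.37 − £5,918.23 = £1,252.14.
Break-even = £4,900.00 / £1,252.14 = 3.91 → 4 months.

4 months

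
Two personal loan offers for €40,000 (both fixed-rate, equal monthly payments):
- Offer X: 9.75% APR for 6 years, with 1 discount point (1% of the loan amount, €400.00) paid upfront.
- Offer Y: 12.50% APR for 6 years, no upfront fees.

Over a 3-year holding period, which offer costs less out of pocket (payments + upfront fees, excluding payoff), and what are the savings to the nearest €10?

Offer X: at 9.75% the monthly rate is 0.0081250, so the payment is 40,000 × 0.0081250 / (1 − 1.0081250^−72) = €736.00.
Offer Y: at 12.50% the monthly rate is 0.0104167, so the payment is 40,000 × 0.0104167 / (1 − 1.0104167^−72) = €792.45.
Over 36 months: Offer X costs 36 × €736.00 + €400.00 = €26,896.00; Offer Y costs 36 × €792.45 = €28,528.20.
Offer X is cheaper by €28,528.20 − €26,896.00 = €1,632.20.

Offer X by €1,630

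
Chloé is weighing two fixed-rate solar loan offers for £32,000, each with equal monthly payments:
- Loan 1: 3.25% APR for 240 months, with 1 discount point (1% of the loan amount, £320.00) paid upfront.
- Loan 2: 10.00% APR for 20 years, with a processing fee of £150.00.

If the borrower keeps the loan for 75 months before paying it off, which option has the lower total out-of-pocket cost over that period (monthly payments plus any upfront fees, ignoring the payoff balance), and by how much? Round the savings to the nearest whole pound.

Loan 1 by £9,378

Loan 1: at 3.25% the monthly rate is 0.0027083, so the payment is 32,000 × 0.0027083 / (1 − 1.0027083^−240) = £181.50.
Loan 2: at 10.00% the monthly rate is 0.0083333, so the payment is 32,000 × 0.0083333 / (1 − 1.0083333^−240) = £308.81.
Over 75 months: Loan 1 costs 75 × £181.50 + £320.00 = £13,932.50; Loan 2 costs 75 × £308.81 + £150.00 = £23,310.75.
Loan 1 is cheaper by £23,310.75 − £13,932.50 = £9,378.25.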